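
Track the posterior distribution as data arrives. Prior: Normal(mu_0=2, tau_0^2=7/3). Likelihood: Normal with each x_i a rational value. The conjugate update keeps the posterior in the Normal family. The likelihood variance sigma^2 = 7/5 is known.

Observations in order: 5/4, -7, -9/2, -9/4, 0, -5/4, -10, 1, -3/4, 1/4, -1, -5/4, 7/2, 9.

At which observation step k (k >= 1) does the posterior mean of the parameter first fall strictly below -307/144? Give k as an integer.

obs 1: x=5/4 → posterior Normal(49/32, 7/8)
obs 2: x=-7 → posterior Normal(-7/4, 7/13)
obs 3: x=-9/2 → posterior Normal(-181/72, 7/18)
obs 4: x=-9/4 → posterior Normal(-113/46, 7/23)
obs 5: x=0 → posterior Normal(-113/56, 1/4)
obs 6: x=-5/4 → posterior Normal(-251/132, 7/33)
obs 7: x=-10 → posterior Normal(-451/152, 7/38)
obs 8: x=1 → posterior Normal(-431/172, 7/43)
obs 9: x=-3/4 → posterior Normal(-223/96, 7/48)
obs 10: x=1/4 → posterior Normal(-441/212, 7/53)
obs 11: x=-1 → posterior Normal(-461/232, 7/58)
obs 12: x=-5/4 → posterior Normal(-27/14, 1/9)
obs 13: x=7/2 → posterior Normal(-26/17, 7/68)
obs 14: x=9 → posterior Normal(-59/73, 7/73)

k = 3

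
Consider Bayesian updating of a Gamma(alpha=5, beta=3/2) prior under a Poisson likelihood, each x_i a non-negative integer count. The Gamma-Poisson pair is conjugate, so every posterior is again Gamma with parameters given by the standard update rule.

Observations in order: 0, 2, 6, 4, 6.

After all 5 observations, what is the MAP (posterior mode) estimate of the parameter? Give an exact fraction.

44/13

obs 1: x=0 → posterior Gamma(5, 5/2)
obs 2: x=2 → posterior Gamma(7, 7/2)
obs 3: x=6 → posterior Gamma(13, 9/2)
obs 4: x=4 → posterior Gamma(17, 11/2)
obs 5: x=6 → posterior Gamma(23, 13/2)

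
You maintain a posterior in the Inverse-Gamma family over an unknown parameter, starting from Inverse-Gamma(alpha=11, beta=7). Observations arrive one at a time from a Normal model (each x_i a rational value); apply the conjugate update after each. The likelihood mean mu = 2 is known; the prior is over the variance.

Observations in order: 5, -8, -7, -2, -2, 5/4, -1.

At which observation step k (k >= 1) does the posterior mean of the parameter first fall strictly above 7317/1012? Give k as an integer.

k = 3

obs 1: x=5 → posterior Inverse-Gamma(23/2, 23/2)
obs 2: x=-8 → posterior Inverse-Gamma(12, 123/2)
obs 3: x=-7 → posterior Inverse-Gamma(25/2, 102)
obs 4: x=-2 → posterior Inverse-Gamma(13, 110)
obs 5: x=-2 → posterior Inverse-Gamma(27/2, 118)
obs 6: x=5/4 → posterior Inverse-Gamma(14, 3785/32)
obs 7: x=-1 → posterior Inverse-Gamma(29/2, 3929/32)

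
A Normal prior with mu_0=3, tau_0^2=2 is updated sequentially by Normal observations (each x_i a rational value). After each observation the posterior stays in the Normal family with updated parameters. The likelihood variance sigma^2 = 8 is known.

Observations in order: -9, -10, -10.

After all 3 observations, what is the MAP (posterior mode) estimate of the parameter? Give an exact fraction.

obs 1: x=-9 → posterior Normal(3/5, 8/5)
obs 2: x=-10 → posterior Normal(-7/6, 4/3)
obs 3: x=-10 → posterior Normal(-17/7, 8/7)

-17/7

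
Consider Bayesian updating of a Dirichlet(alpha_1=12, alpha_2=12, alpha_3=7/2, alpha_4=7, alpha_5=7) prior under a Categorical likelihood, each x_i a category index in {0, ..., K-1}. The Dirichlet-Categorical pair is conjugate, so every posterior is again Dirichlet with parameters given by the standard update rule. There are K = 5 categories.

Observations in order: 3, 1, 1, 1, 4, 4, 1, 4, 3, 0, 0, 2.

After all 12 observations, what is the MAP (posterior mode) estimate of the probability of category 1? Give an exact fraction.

30/97

obs 1: x=3 → posterior Dirichlet(12, 12, 7/2, 8, 7)
obs 2: x=1 → posterior Dirichlet(12, 13, 7/2, 8, 7)
obs 3: x=1 → posterior Dirichlet(12, 14, 7/2, 8, 7)
obs 4: x=1 → posterior Dirichlet(12, 15, 7/2, 8, 7)
obs 5: x=4 → posterior Dirichlet(12, 15, 7/2, 8, 8)
obs 6: x=4 → posterior Dirichlet(12, 15, 7/2, 8, 9)
obs 7: x=1 → posterior Dirichlet(12, 16, 7/2, 8, 9)
obs 8: x=4 → posterior Dirichlet(12, 16, 7/2, 8, 10)
obs 9: x=3 → posterior Dirichlet(12, 16, 7/2, 9, 10)
obs 10: x=0 → posterior Dirichlet(13, 16, 7/2, 9, 10)
obs 11: x=0 → posterior Dirichlet(14, 16, 7/2, 9, 10)
obs 12: x=2 → posterior Dirichlet(14, 16, 9/2, 9, 10)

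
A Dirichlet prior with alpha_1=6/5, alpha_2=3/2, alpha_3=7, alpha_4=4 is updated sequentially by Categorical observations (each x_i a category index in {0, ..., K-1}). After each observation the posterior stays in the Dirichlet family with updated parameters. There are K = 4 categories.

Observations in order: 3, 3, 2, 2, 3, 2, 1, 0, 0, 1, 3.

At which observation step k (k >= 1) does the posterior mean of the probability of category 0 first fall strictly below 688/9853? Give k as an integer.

k = 4

obs 1: x=3 → posterior Dirichlet(6/5, 3/2, 7, 5)
obs 2: x=3 → posterior Dirichlet(6/5, 3/2, 7, 6)
obs 3: x=2 → posterior Dirichlet(6/5, 3/2, 8, 6)
obs 4: x=2 → posterior Dirichlet(6/5, 3/2, 9, 6)
obs 5: x=3 → posterior Dirichlet(6/5, 3/2, 9, 7)
obs 6: x=2 → posterior Dirichlet(6/5, 3/2, 10, 7)
obs 7: x=1 → posterior Dirichlet(6/5, 5/2, 10, 7)
obs 8: x=0 → posterior Dirichlet(11/5, 5/2, 10, 7)
obs 9: x=0 → posterior Dirichlet(16/5, 5/2, 10, 7)
obs 10: x=1 → posterior Dirichlet(16/5, 7/2, 10, 7)
obs 11: x=3 → posterior Dirichlet(16/5, 7/2, 10, 8)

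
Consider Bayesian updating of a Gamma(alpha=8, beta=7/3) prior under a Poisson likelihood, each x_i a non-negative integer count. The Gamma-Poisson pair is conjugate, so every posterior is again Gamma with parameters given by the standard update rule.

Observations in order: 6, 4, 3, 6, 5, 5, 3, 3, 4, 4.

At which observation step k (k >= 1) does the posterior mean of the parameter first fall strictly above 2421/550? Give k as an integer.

obs 1: x=6 → posterior Gamma(14, 10/3)
obs 2: x=4 → posterior Gamma(18, 13/3)
obs 3: x=3 → posterior Gamma(21, 16/3)
obs 4: x=6 → posterior Gamma(27, 19/3)
obs 5: x=5 → posterior Gamma(32, 22/3)
obs 6: x=5 → posterior Gamma(37, 25/3)
obs 7: x=3 → posterior Gamma(40, 28/3)
obs 8: x=3 → posterior Gamma(43, 31/3)
obs 9: x=4 → posterior Gamma(47, 34/3)
obs 10: x=4 → posterior Gamma(51, 37/3)

k = 6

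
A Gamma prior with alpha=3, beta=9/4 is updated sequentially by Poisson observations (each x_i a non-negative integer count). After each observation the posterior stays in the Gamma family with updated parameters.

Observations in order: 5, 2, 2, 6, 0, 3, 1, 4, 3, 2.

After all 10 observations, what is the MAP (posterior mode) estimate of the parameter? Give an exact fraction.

120/49

obs 1: x=5 → posterior Gamma(8, 13/4)
obs 2: x=2 → posterior Gamma(10, 17/4)
obs 3: x=2 → posterior Gamma(12, 21/4)
obs 4: x=6 → posterior Gamma(18, 25/4)
obs 5: x=0 → posterior Gamma(18, 29/4)
obs 6: x=3 → posterior Gamma(21, 33/4)
obs 7: x=1 → posterior Gamma(22, 37/4)
obs 8: x=4 → posterior Gamma(26, 41/4)
obs 9: x=3 → posterior Gamma(29, 45/4)
obs 10: x=2 → posterior Gamma(31, 49/4)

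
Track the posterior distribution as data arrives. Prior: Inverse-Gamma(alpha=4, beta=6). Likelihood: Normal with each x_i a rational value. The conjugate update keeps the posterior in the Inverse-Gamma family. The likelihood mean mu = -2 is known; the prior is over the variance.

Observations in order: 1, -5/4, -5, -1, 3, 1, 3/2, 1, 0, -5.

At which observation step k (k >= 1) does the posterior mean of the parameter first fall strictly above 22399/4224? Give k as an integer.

k = 6

obs 1: x=1 → posterior Inverse-Gamma(9/2, 21/2)
obs 2: x=-5/4 → posterior Inverse-Gamma(5, 345/32)
obs 3: x=-5 → posterior Inverse-Gamma(11/2, 489/32)
obs 4: x=-1 → posterior Inverse-Gamma(6, 505/32)
obs 5: x=3 → posterior Inverse-Gamma(13/2, 905/32)
obs 6: x=1 → posterior Inverse-Gamma(7, 1049/32)
obs 7: x=3/2 → posterior Inverse-Gamma(15/2, 1245/32)
obs 8: x=1 → posterior Inverse-Gamma(8, 1389/32)
obs 9: x=0 → posterior Inverse-Gamma(17/2, 1453/32)
obs 10: x=-5 → posterior Inverse-Gamma(9, 1597/32)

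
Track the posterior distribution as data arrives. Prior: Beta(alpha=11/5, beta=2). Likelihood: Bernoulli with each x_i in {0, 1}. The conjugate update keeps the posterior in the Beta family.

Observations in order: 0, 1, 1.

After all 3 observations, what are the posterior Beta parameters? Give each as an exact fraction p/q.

obs 1: x=0 → posterior Beta(11/5, 3)
obs 2: x=1 → posterior Beta(16/5, 3)
obs 3: x=1 → posterior Beta(21/5, 3)

alpha=21/5, beta=3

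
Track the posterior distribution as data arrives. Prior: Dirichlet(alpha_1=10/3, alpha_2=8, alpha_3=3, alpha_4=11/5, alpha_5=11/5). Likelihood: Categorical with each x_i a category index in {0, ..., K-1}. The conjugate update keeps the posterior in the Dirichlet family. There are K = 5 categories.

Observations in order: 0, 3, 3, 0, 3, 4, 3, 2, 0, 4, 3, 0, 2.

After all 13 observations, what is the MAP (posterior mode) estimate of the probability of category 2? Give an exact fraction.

60/401

obs 1: x=0 → posterior Dirichlet(13/3, 8, 3, 11/5, 11/5)
obs 2: x=3 → posterior Dirichlet(13/3, 8, 3, 16/5, 11/5)
obs 3: x=3 → posterior Dirichlet(13/3, 8, 3, 21/5, 11/5)
obs 4: x=0 → posterior Dirichlet(16/3, 8, 3, 21/5, 11/5)
obs 5: x=3 → posterior Dirichlet(16/3, 8, 3, 26/5, 11/5)
obs 6: x=4 → posterior Dirichlet(16/3, 8, 3, 26/5, 16/5)
obs 7: x=3 → posterior Dirichlet(16/3, 8, 3, 31/5, 16/5)
obs 8: x=2 → posterior Dirichlet(16/3, 8, 4, 31/5, 16/5)
obs 9: x=0 → posterior Dirichlet(19/3, 8, 4, 31/5, 16/5)
obs 10: x=4 → posterior Dirichlet(19/3, 8, 4, 31/5, 21/5)
obs 11: x=3 → posterior Dirichlet(19/3, 8, 4, 36/5, 21/5)
obs 12: x=0 → posterior Dirichlet(22/3, 8, 4, 36/5, 21/5)
obs 13: x=2 → posterior Dirichlet(22/3, 8, 5, 36/5, 21/5)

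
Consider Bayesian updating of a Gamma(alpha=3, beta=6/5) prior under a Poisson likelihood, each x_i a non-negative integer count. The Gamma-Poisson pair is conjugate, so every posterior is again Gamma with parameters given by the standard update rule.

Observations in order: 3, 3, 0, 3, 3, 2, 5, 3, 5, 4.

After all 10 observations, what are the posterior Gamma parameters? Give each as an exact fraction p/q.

alpha=34, beta=56/5

obs 1: x=3 → posterior Gamma(6, 11/5)
obs 2: x=3 → posterior Gamma(9, 16/5)
obs 3: x=0 → posterior Gamma(9, 21/5)
obs 4: x=3 → posterior Gamma(12, 26/5)
obs 5: x=3 → posterior Gamma(15, 31/5)
obs 6: x=2 → posterior Gamma(17, 36/5)
obs 7: x=5 → posterior Gamma(22, 41/5)
obs 8: x=3 → posterior Gamma(25, 46/5)
obs 9: x=5 → posterior Gamma(30, 51/5)
obs 10: x=4 → posterior Gamma(34, 56/5)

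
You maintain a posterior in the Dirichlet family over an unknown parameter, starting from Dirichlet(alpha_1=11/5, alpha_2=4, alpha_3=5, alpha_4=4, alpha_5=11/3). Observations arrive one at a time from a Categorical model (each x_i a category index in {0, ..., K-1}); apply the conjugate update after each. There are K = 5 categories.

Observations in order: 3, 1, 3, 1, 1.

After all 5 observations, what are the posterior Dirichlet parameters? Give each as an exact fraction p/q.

alpha_1=11/5, alpha_2=7, alpha_3=5, alpha_4=6, alpha_5=11/3

obs 1: x=3 → posterior Dirichlet(11/5, 4, 5, 5, 11/3)
obs 2: x=1 → posterior Dirichlet(11/5, 5, 5, 5, 11/3)
obs 3: x=3 → posterior Dirichlet(11/5, 5, 5, 6, 11/3)
obs 4: x=1 → posterior Dirichlet(11/5, 6, 5, 6, 11/3)
obs 5: x=1 → posterior Dirichlet(11/5, 7, 5, 6, 11/3)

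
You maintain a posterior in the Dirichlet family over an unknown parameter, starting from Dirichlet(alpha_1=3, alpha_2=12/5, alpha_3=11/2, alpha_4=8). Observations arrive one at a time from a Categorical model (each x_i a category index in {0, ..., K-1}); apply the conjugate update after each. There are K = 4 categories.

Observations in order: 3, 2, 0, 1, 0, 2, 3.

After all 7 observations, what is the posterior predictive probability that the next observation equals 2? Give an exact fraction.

75/259

obs 1: x=3 → posterior Dirichlet(3, 12/5, 11/2, 9)
obs 2: x=2 → posterior Dirichlet(3, 12/5, 13/2, 9)
obs 3: x=0 → posterior Dirichlet(4, 12/5, 13/2, 9)
obs 4: x=1 → posterior Dirichlet(4, 17/5, 13/2, 9)
obs 5: x=0 → posterior Dirichlet(5, 17/5, 13/2, 9)
obs 6: x=2 → posterior Dirichlet(5, 17/5, 15/2, 9)
obs 7: x=3 → posterior Dirichlet(5, 17/5, 15/2, 10)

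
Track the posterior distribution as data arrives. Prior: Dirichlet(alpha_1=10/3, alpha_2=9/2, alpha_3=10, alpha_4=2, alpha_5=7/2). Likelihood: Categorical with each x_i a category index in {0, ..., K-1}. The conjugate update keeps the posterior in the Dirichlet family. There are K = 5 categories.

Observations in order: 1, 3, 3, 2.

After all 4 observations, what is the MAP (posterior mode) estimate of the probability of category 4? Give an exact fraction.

15/134

obs 1: x=1 → posterior Dirichlet(10/3, 11/2, 10, 2, 7/2)
obs 2: x=3 → posterior Dirichlet(10/3, 11/2, 10, 3, 7/2)
obs 3: x=3 → posterior Dirichlet(10/3, 11/2, 10, 4, 7/2)
obs 4: x=2 → posterior Dirichlet(10/3, 11/2, 11, 4, 7/2)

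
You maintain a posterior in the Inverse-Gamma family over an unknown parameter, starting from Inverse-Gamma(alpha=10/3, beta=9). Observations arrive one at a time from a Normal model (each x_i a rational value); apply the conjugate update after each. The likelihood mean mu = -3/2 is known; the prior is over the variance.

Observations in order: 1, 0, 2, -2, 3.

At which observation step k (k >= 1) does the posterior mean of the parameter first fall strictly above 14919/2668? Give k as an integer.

obs 1: x=1 → posterior Inverse-Gamma(23/6, 97/8)
obs 2: x=0 → posterior Inverse-Gamma(13/3, 53/4)
obs 3: x=2 → posterior Inverse-Gamma(29/6, 155/8)
obs 4: x=-2 → posterior Inverse-Gamma(16/3, 39/2)
obs 5: x=3 → posterior Inverse-Gamma(35/6, 237/8)

k = 5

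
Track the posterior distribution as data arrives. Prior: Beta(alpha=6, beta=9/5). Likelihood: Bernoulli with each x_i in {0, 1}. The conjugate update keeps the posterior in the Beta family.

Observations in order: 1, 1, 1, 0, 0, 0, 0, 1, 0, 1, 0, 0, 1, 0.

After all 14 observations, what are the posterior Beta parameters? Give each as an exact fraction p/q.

alpha=12, beta=49/5

obs 1: x=1 → posterior Beta(7, 9/5)
obs 2: x=1 → posterior Beta(8, 9/5)
obs 3: x=1 → posterior Beta(9, 9/5)
obs 4: x=0 → posterior Beta(9, 14/5)
obs 5: x=0 → posterior Beta(9, 19/5)
obs 6: x=0 → posterior Beta(9, 24/5)
obs 7: x=0 → posterior Beta(9, 29/5)
obs 8: x=1 → posterior Beta(10, 29/5)
obs 9: x=0 → posterior Beta(10, 34/5)
obs 10: x=1 → posterior Beta(11, 34/5)
obs 11: x=0 → posterior Beta(11, 39/5)
obs 12: x=0 → posterior Beta(11, 44/5)
obs 13: x=1 → posterior Beta(12, 44/5)
obs 14: x=0 → posterior Beta(12, 49/5)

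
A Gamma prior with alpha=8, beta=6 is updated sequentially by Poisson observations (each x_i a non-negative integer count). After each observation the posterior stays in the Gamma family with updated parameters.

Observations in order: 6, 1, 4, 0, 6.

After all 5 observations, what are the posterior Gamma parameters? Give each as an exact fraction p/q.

obs 1: x=6 → posterior Gamma(14, 7)
obs 2: x=1 → posterior Gamma(15, 8)
obs 3: x=4 → posterior Gamma(19, 9)
obs 4: x=0 → posterior Gamma(19, 10)
obs 5: x=6 → posterior Gamma(25, 11)

alpha=25, beta=11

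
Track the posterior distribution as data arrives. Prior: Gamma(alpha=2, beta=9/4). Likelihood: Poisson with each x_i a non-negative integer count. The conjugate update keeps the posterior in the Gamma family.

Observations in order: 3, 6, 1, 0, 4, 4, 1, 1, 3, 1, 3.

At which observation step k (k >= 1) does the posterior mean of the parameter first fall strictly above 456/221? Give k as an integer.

obs 1: x=3 → posterior Gamma(5, 13/4)
obs 2: x=6 → posterior Gamma(11, 17/4)
obs 3: x=1 → posterior Gamma(12, 21/4)
obs 4: x=0 → posterior Gamma(12, 25/4)
obs 5: x=4 → posterior Gamma(16, 29/4)
obs 6: x=4 → posterior Gamma(20, 33/4)
obs 7: x=1 → posterior Gamma(21, 37/4)
obs 8: x=1 → posterior Gamma(22, 41/4)
obs 9: x=3 → posterior Gamma(25, 45/4)
obs 10: x=1 → posterior Gamma(26, 49/4)
obs 11: x=3 → posterior Gamma(29, 53/4)

k = 2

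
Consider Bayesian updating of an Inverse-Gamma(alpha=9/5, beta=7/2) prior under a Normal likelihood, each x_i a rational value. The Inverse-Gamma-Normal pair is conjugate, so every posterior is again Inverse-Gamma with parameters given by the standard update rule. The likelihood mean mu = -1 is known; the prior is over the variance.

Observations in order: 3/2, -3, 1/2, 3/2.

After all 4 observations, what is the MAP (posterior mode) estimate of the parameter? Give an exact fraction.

obs 1: x=3/2 → posterior Inverse-Gamma(23/10, 53/8)
obs 2: x=-3 → posterior Inverse-Gamma(14/5, 69/8)
obs 3: x=1/2 → posterior Inverse-Gamma(33/10, 39/4)
obs 4: x=3/2 → posterior Inverse-Gamma(19/5, 103/8)

515/192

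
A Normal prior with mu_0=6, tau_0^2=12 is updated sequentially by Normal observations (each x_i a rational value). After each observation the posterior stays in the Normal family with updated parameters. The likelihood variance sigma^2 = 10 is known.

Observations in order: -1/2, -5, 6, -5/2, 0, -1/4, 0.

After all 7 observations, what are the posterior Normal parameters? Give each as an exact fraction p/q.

obs 1: x=-1/2 → posterior Normal(27/11, 60/11)
obs 2: x=-5 → posterior Normal(-3/17, 60/17)
obs 3: x=6 → posterior Normal(33/23, 60/23)
obs 4: x=-5/2 → posterior Normal(18/29, 60/29)
obs 5: x=0 → posterior Normal(18/35, 12/7)
obs 6: x=-1/4 → posterior Normal(33/82, 60/41)
obs 7: x=0 → posterior Normal(33/94, 60/47)

mu_0=33/94, tau_0^2=60/47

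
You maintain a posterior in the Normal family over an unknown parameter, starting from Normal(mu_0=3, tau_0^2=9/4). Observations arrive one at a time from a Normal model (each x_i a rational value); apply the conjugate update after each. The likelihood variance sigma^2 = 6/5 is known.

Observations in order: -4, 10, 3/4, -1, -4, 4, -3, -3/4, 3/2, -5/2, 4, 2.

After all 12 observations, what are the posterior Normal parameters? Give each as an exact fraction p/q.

obs 1: x=-4 → posterior Normal(-36/23, 18/23)
obs 2: x=10 → posterior Normal(3, 9/19)
obs 3: x=3/4 → posterior Normal(501/212, 18/53)
obs 4: x=-1 → posterior Normal(441/272, 9/34)
obs 5: x=-4 → posterior Normal(201/332, 18/83)
obs 6: x=4 → posterior Normal(9/8, 9/49)
obs 7: x=-3 → posterior Normal(261/452, 18/113)
obs 8: x=-3/4 → posterior Normal(27/64, 9/64)
obs 9: x=3/2 → posterior Normal(153/286, 18/143)
obs 10: x=-5/2 → posterior Normal(39/158, 9/79)
obs 11: x=4 → posterior Normal(99/173, 18/173)
obs 12: x=2 → posterior Normal(129/188, 9/94)

mu_0=129/188, tau_0^2=9/94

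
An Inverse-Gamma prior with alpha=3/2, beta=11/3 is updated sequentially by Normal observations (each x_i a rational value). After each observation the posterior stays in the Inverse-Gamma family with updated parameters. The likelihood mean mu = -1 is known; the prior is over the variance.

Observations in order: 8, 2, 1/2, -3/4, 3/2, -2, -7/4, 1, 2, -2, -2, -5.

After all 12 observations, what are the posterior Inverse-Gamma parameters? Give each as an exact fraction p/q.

obs 1: x=8 → posterior Inverse-Gamma(2, 265/6)
obs 2: x=2 → posterior Inverse-Gamma(5/2, 146/3)
obs 3: x=1/2 → posterior Inverse-Gamma(3, 1195/24)
obs 4: x=-3/4 → posterior Inverse-Gamma(7/2, 4783/96)
obs 5: x=3/2 → posterior Inverse-Gamma(4, 5083/96)
obs 6: x=-2 → posterior Inverse-Gamma(9/2, 5131/96)
obs 7: x=-7/4 → posterior Inverse-Gamma(5, 2579/48)
obs 8: x=1 → posterior Inverse-Gamma(11/2, 2675/48)
obs 9: x=2 → posterior Inverse-Gamma(6, 2891/48)
obs 10: x=-2 → posterior Inverse-Gamma(13/2, 2915/48)
obs 11: x=-2 → posterior Inverse-Gamma(7, 2939/48)
obs 12: x=-5 → posterior Inverse-Gamma(15/2, 3323/48)

alpha=15/2, beta=3323/48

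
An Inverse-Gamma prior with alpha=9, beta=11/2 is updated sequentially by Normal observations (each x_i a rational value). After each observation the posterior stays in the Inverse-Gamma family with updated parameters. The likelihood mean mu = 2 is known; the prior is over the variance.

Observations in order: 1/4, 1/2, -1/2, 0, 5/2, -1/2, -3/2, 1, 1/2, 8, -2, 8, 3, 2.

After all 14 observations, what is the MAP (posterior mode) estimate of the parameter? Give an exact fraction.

2201/544

obs 1: x=1/4 → posterior Inverse-Gamma(19/2, 225/32)
obs 2: x=1/2 → posterior Inverse-Gamma(10, 261/32)
obs 3: x=-1/2 → posterior Inverse-Gamma(21/2, 361/32)
obs 4: x=0 → posterior Inverse-Gamma(11, 425/32)
obs 5: x=5/2 → posterior Inverse-Gamma(23/2, 429/32)
obs 6: x=-1/2 → posterior Inverse-Gamma(12, 529/32)
obs 7: x=-3/2 → posterior Inverse-Gamma(25/2, 725/32)
obs 8: x=1 → posterior Inverse-Gamma(13, 741/32)
obs 9: x=1/2 → posterior Inverse-Gamma(27/2, 777/32)
obs 10: x=8 → posterior Inverse-Gamma(14, 1353/32)
obs 11: x=-2 → posterior Inverse-Gamma(29/2, 1609/32)
obs 12: x=8 → posterior Inverse-Gamma(15, 2185/32)
obs 13: x=3 → posterior Inverse-Gamma(31/2, 2201/32)
obs 14: x=2 → posterior Inverse-Gamma(16, 2201/32)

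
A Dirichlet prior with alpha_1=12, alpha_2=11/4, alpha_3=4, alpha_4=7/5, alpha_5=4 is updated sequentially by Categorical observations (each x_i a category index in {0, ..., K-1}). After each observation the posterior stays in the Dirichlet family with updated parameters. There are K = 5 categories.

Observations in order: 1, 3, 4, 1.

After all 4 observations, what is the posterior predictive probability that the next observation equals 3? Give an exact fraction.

obs 1: x=1 → posterior Dirichlet(12, 15/4, 4, 7/5, 4)
obs 2: x=3 → posterior Dirichlet(12, 15/4, 4, 12/5, 4)
obs 3: x=4 → posterior Dirichlet(12, 15/4, 4, 12/5, 5)
obs 4: x=1 → posterior Dirichlet(12, 19/4, 4, 12/5, 5)

48/563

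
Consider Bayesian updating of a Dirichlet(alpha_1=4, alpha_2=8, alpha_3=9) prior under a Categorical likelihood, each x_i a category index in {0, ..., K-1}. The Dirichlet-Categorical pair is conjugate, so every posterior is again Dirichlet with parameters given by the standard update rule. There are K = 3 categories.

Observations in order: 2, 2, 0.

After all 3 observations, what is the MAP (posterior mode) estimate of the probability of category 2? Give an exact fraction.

obs 1: x=2 → posterior Dirichlet(4, 8, 10)
obs 2: x=2 → posterior Dirichlet(4, 8, 11)
obs 3: x=0 → posterior Dirichlet(5, 8, 11)

10/21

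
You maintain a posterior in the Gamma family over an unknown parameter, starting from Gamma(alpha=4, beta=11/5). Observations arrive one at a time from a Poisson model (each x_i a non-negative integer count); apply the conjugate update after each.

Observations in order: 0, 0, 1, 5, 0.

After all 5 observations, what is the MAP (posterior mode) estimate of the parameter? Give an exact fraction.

5/4

obs 1: x=0 → posterior Gamma(4, 16/5)
obs 2: x=0 → posterior Gamma(4, 21/5)
obs 3: x=1 → posterior Gamma(5, 26/5)
obs 4: x=5 → posterior Gamma(10, 31/5)
obs 5: x=0 → posterior Gamma(10, 36/5)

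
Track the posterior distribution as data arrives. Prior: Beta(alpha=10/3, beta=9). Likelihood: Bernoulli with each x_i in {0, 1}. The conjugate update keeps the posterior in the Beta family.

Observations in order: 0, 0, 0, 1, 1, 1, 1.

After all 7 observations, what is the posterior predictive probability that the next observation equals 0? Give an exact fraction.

obs 1: x=0 → posterior Beta(10/3, 10)
obs 2: x=0 → posterior Beta(10/3, 11)
obs 3: x=0 → posterior Beta(10/3, 12)
obs 4: x=1 → posterior Beta(13/3, 12)
obs 5: x=1 → posterior Beta(16/3, 12)
obs 6: x=1 → posterior Beta(19/3, 12)
obs 7: x=1 → posterior Beta(22/3, 12)

18/29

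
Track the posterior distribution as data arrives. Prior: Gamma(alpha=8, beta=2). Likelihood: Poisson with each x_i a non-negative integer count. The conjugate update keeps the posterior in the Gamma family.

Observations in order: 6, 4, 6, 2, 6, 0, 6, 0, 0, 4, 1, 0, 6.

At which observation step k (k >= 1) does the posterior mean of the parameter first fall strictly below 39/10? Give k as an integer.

k = 8

obs 1: x=6 → posterior Gamma(14, 3)
obs 2: x=4 → posterior Gamma(18, 4)
obs 3: x=6 → posterior Gamma(24, 5)
obs 4: x=2 → posterior Gamma(26, 6)
obs 5: x=6 → posterior Gamma(32, 7)
obs 6: x=0 → posterior Gamma(32, 8)
obs 7: x=6 → posterior Gamma(38, 9)
obs 8: x=0 → posterior Gamma(38, 10)
obs 9: x=0 → posterior Gamma(38, 11)
obs 10: x=4 → posterior Gamma(42, 12)
obs 11: x=1 → posterior Gamma(43, 13)
obs 12: x=0 → posterior Gamma(43, 14)
obs 13: x=6 → posterior Gamma(49, 15)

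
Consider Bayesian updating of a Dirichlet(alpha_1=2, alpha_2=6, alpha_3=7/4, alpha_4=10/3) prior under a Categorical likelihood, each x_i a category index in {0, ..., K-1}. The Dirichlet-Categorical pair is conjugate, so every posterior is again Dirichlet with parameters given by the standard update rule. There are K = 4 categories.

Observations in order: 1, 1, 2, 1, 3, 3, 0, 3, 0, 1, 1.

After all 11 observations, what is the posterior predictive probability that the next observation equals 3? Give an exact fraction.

76/289

obs 1: x=1 → posterior Dirichlet(2, 7, 7/4, 10/3)
obs 2: x=1 → posterior Dirichlet(2, 8, 7/4, 10/3)
obs 3: x=2 → posterior Dirichlet(2, 8, 11/4, 10/3)
obs 4: x=1 → posterior Dirichlet(2, 9, 11/4, 10/3)
obs 5: x=3 → posterior Dirichlet(2, 9, 11/4, 13/3)
obs 6: x=3 → posterior Dirichlet(2, 9, 11/4, 16/3)
obs 7: x=0 → posterior Dirichlet(3, 9, 11/4, 16/3)
obs 8: x=3 → posterior Dirichlet(3, 9, 11/4, 19/3)
obs 9: x=0 → posterior Dirichlet(4, 9, 11/4, 19/3)
obs 10: x=1 → posterior Dirichlet(4, 10, 11/4, 19/3)
obs 11: x=1 → posterior Dirichlet(4, 11, 11/4, 19/3)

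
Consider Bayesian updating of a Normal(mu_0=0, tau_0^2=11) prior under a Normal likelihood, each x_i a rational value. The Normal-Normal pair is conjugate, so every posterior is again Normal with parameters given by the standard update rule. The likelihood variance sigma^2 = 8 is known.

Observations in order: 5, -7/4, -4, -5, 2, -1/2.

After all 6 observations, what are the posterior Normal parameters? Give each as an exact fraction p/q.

mu_0=-187/296, tau_0^2=44/37

obs 1: x=5 → posterior Normal(55/19, 88/19)
obs 2: x=-7/4 → posterior Normal(143/120, 44/15)
obs 3: x=-4 → posterior Normal(-33/164, 88/41)
obs 4: x=-5 → posterior Normal(-253/208, 22/13)
obs 5: x=2 → posterior Normal(-55/84, 88/63)
obs 6: x=-1/2 → posterior Normal(-187/296, 44/37)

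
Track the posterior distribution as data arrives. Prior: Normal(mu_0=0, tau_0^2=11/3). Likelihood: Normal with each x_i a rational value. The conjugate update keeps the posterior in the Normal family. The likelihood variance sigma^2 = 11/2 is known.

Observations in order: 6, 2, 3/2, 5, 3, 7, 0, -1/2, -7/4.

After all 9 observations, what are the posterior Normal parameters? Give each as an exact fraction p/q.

mu_0=89/42, tau_0^2=11/21

obs 1: x=6 → posterior Normal(12/5, 11/5)
obs 2: x=2 → posterior Normal(16/7, 11/7)
obs 3: x=3/2 → posterior Normal(19/9, 11/9)
obs 4: x=5 → posterior Normal(29/11, 1)
obs 5: x=3 → posterior Normal(35/13, 11/13)
obs 6: x=7 → posterior Normal(49/15, 11/15)
obs 7: x=0 → posterior Normal(49/17, 11/17)
obs 8: x=-1/2 → posterior Normal(48/19, 11/19)
obs 9: x=-7/4 → posterior Normal(89/42, 11/21)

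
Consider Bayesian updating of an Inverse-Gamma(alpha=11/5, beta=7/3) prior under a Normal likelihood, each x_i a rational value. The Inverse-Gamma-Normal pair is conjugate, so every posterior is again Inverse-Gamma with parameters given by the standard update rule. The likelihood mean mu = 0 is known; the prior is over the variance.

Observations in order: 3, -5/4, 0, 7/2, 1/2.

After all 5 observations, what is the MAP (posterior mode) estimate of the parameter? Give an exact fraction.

obs 1: x=3 → posterior Inverse-Gamma(27/10, 41/6)
obs 2: x=-5/4 → posterior Inverse-Gamma(16/5, 731/96)
obs 3: x=0 → posterior Inverse-Gamma(37/10, 731/96)
obs 4: x=7/2 → posterior Inverse-Gamma(21/5, 1319/96)
obs 5: x=1/2 → posterior Inverse-Gamma(47/10, 1331/96)

6655/2736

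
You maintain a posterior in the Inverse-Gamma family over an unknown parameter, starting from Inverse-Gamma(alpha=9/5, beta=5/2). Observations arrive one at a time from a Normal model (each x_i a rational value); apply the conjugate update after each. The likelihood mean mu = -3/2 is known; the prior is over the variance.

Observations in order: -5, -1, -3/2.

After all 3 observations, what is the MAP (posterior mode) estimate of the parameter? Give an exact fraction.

175/86

obs 1: x=-5 → posterior Inverse-Gamma(23/10, 69/8)
obs 2: x=-1 → posterior Inverse-Gamma(14/5, 35/4)
obs 3: x=-3/2 → posterior Inverse-Gamma(33/10, 35/4)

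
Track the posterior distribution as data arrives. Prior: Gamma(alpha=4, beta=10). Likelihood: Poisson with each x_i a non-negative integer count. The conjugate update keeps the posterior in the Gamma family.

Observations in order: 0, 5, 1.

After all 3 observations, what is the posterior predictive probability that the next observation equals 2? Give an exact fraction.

7582217051695/56693912375296

obs 1: x=0 → posterior Gamma(4, 11)
obs 2: x=5 → posterior Gamma(9, 12)
obs 3: x=1 → posterior Gamma(10, 13)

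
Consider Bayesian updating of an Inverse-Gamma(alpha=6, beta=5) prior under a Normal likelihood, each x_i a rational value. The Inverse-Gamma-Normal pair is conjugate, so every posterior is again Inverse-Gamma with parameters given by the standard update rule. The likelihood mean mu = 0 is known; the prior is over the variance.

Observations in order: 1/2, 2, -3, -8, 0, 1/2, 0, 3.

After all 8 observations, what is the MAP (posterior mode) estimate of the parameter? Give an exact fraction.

193/44

obs 1: x=1/2 → posterior Inverse-Gamma(13/2, 41/8)
obs 2: x=2 → posterior Inverse-Gamma(7, 57/8)
obs 3: x=-3 → posterior Inverse-Gamma(15/2, 93/8)
obs 4: x=-8 → posterior Inverse-Gamma(8, 349/8)
obs 5: x=0 → posterior Inverse-Gamma(17/2, 349/8)
obs 6: x=1/2 → posterior Inverse-Gamma(9, 175/4)
obs 7: x=0 → posterior Inverse-Gamma(19/2, 175/4)
obs 8: x=3 → posterior Inverse-Gamma(10, 193/4)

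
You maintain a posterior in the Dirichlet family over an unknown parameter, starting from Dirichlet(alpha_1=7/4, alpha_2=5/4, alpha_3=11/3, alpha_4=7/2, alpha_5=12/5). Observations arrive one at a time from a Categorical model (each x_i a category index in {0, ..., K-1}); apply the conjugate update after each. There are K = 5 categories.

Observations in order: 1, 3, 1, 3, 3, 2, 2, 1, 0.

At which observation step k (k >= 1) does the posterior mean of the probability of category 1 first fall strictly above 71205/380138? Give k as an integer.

k = 3

obs 1: x=1 → posterior Dirichlet(7/4, 9/4, 11/3, 7/2, 12/5)
obs 2: x=3 → posterior Dirichlet(7/4, 9/4, 11/3, 9/2, 12/5)
obs 3: x=1 → posterior Dirichlet(7/4, 13/4, 11/3, 9/2, 12/5)
obs 4: x=3 → posterior Dirichlet(7/4, 13/4, 11/3, 11/2, 12/5)
obs 5: x=3 → posterior Dirichlet(7/4, 13/4, 11/3, 13/2, 12/5)
obs 6: x=2 → posterior Dirichlet(7/4, 13/4, 14/3, 13/2, 12/5)
obs 7: x=2 → posterior Dirichlet(7/4, 13/4, 17/3, 13/2, 12/5)
obs 8: x=1 → posterior Dirichlet(7/4, 17/4, 17/3, 13/2, 12/5)
obs 9: x=0 → posterior Dirichlet(11/4, 17/4, 17/3, 13/2, 12/5)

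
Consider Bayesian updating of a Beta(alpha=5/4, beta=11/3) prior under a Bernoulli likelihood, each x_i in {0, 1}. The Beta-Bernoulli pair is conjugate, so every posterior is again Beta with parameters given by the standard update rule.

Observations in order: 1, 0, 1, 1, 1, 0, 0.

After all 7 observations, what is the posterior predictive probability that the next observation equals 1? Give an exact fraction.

63/143

obs 1: x=1 → posterior Beta(9/4, 11/3)
obs 2: x=0 → posterior Beta(9/4, 14/3)
obs 3: x=1 → posterior Beta(13/4, 14/3)
obs 4: x=1 → posterior Beta(17/4, 14/3)
obs 5: x=1 → posterior Beta(21/4, 14/3)
obs 6: x=0 → posterior Beta(21/4, 17/3)
obs 7: x=0 → posterior Beta(21/4, 20/3)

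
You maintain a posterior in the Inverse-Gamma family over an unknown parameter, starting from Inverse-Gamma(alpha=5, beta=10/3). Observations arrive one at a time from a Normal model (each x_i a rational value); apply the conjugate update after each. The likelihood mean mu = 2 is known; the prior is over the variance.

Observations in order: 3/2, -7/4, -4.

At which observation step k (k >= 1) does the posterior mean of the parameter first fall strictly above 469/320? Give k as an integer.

k = 2

obs 1: x=3/2 → posterior Inverse-Gamma(11/2, 83/24)
obs 2: x=-7/4 → posterior Inverse-Gamma(6, 1007/96)
obs 3: x=-4 → posterior Inverse-Gamma(13/2, 2735/96)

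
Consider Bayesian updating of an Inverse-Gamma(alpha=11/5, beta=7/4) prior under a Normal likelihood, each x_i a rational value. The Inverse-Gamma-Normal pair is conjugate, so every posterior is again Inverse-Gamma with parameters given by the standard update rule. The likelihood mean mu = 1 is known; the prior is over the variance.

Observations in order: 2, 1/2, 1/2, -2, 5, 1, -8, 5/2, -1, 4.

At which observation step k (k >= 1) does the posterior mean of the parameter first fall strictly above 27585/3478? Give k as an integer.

k = 7

obs 1: x=2 → posterior Inverse-Gamma(27/10, 9/4)
obs 2: x=1/2 → posterior Inverse-Gamma(16/5, 19/8)
obs 3: x=1/2 → posterior Inverse-Gamma(37/10, 5/2)
obs 4: x=-2 → posterior Inverse-Gamma(21/5, 7)
obs 5: x=5 → posterior Inverse-Gamma(47/10, 15)
obs 6: x=1 → posterior Inverse-Gamma(26/5, 15)
obs 7: x=-8 → posterior Inverse-Gamma(57/10, 111/2)
obs 8: x=5/2 → posterior Inverse-Gamma(31/5, 453/8)
obs 9: x=-1 → posterior Inverse-Gamma(67/10, 469/8)
obs 10: x=4 → posterior Inverse-Gamma(36/5, 505/8)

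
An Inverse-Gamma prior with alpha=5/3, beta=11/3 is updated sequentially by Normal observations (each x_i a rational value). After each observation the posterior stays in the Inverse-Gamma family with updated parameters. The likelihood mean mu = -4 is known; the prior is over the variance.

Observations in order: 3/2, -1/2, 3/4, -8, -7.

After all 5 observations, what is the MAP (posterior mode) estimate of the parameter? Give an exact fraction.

obs 1: x=3/2 → posterior Inverse-Gamma(13/6, 451/24)
obs 2: x=-1/2 → posterior Inverse-Gamma(8/3, 299/12)
obs 3: x=3/4 → posterior Inverse-Gamma(19/6, 3475/96)
obs 4: x=-8 → posterior Inverse-Gamma(11/3, 4243/96)
obs 5: x=-7 → posterior Inverse-Gamma(25/6, 4675/96)

4675/496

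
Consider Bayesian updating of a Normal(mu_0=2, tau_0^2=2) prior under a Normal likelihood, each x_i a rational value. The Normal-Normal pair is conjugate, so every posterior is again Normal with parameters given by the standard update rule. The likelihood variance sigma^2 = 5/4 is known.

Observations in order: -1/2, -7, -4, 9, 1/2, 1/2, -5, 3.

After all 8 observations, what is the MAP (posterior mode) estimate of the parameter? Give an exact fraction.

-6/23

obs 1: x=-1/2 → posterior Normal(6/13, 10/13)
obs 2: x=-7 → posterior Normal(-50/21, 10/21)
obs 3: x=-4 → posterior Normal(-82/29, 10/29)
obs 4: x=9 → posterior Normal(-10/37, 10/37)
obs 5: x=1/2 → posterior Normal(-2/15, 2/9)
obs 6: x=1/2 → posterior Normal(-2/53, 10/53)
obs 7: x=-5 → posterior Normal(-42/61, 10/61)
obs 8: x=3 → posterior Normal(-6/23, 10/69)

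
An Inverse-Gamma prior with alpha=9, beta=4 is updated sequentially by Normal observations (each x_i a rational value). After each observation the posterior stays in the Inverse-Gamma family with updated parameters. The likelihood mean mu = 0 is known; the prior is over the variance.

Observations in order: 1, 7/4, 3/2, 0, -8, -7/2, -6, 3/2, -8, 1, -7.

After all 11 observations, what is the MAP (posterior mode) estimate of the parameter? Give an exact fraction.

obs 1: x=1 → posterior Inverse-Gamma(19/2, 9/2)
obs 2: x=7/4 → posterior Inverse-Gamma(10, 193/32)
obs 3: x=3/2 → posterior Inverse-Gamma(21/2, 229/32)
obs 4: x=0 → posterior Inverse-Gamma(11, 229/32)
obs 5: x=-8 → posterior Inverse-Gamma(23/2, 1253/32)
obs 6: x=-7/2 → posterior Inverse-Gamma(12, 1449/32)
obs 7: x=-6 → posterior Inverse-Gamma(25/2, 2025/32)
obs 8: x=3/2 → posterior Inverse-Gamma(13, 2061/32)
obs 9: x=-8 → posterior Inverse-Gamma(27/2, 3085/32)
obs 10: x=1 → posterior Inverse-Gamma(14, 3101/32)
obs 11: x=-7 → posterior Inverse-Gamma(29/2, 3885/32)

3885/496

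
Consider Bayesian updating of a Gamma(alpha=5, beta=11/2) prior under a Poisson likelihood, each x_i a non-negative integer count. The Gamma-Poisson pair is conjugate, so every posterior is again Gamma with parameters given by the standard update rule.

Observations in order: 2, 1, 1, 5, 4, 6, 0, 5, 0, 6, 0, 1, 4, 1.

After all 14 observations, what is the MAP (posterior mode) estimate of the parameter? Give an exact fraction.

obs 1: x=2 → posterior Gamma(7, 13/2)
obs 2: x=1 → posterior Gamma(8, 15/2)
obs 3: x=1 → posterior Gamma(9, 17/2)
obs 4: x=5 → posterior Gamma(14, 19/2)
obs 5: x=4 → posterior Gamma(18, 21/2)
obs 6: x=6 → posterior Gamma(24, 23/2)
obs 7: x=0 → posterior Gamma(24, 25/2)
obs 8: x=5 → posterior Gamma(29, 27/2)
obs 9: x=0 → posterior Gamma(29, 29/2)
obs 10: x=6 → posterior Gamma(35, 31/2)
obs 11: x=0 → posterior Gamma(35, 33/2)
obs 12: x=1 → posterior Gamma(36, 35/2)
obs 13: x=4 → posterior Gamma(40, 37/2)
obs 14: x=1 → posterior Gamma(41, 39/2)

80/39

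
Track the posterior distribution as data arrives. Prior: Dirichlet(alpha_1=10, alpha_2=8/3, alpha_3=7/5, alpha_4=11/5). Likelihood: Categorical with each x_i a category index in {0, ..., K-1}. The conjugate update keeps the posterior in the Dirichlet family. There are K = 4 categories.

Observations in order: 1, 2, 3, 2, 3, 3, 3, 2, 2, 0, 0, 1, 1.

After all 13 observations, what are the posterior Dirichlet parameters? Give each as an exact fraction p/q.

obs 1: x=1 → posterior Dirichlet(10, 11/3, 7/5, 11/5)
obs 2: x=2 → posterior Dirichlet(10, 11/3, 12/5, 11/5)
obs 3: x=3 → posterior Dirichlet(10, 11/3, 12/5, 16/5)
obs 4: x=2 → posterior Dirichlet(10, 11/3, 17/5, 16/5)
obs 5: x=3 → posterior Dirichlet(10, 11/3, 17/5, 21/5)
obs 6: x=3 → posterior Dirichlet(10, 11/3, 17/5, 26/5)
obs 7: x=3 → posterior Dirichlet(10, 11/3, 17/5, 31/5)
obs 8: x=2 → posterior Dirichlet(10, 11/3, 22/5, 31/5)
obs 9: x=2 → posterior Dirichlet(10, 11/3, 27/5, 31/5)
obs 10: x=0 → posterior Dirichlet(11, 11/3, 27/5, 31/5)
obs 11: x=0 → posterior Dirichlet(12, 11/3, 27/5, 31/5)
obs 12: x=1 → posterior Dirichlet(12, 14/3, 27/5, 31/5)
obs 13: x=1 → posterior Dirichlet(12, 17/3, 27/5, 31/5)

alpha_1=12, alpha_2=17/3, alpha_3=27/5, alpha_4=31/5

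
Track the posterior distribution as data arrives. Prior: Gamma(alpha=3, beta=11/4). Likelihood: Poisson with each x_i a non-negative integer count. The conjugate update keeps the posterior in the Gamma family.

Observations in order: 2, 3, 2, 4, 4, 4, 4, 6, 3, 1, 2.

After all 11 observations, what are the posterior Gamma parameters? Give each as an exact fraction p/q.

obs 1: x=2 → posterior Gamma(5, 15/4)
obs 2: x=3 → posterior Gamma(8, 19/4)
obs 3: x=2 → posterior Gamma(10, 23/4)
obs 4: x=4 → posterior Gamma(14, 27/4)
obs 5: x=4 → posterior Gamma(18, 31/4)
obs 6: x=4 → posterior Gamma(22, 35/4)
obs 7: x=4 → posterior Gamma(26, 39/4)
obs 8: x=6 → posterior Gamma(32, 43/4)
obs 9: x=3 → posterior Gamma(35, 47/4)
obs 10: x=1 → posterior Gamma(36, 51/4)
obs 11: x=2 → posterior Gamma(38, 55/4)

alpha=38, beta=55/4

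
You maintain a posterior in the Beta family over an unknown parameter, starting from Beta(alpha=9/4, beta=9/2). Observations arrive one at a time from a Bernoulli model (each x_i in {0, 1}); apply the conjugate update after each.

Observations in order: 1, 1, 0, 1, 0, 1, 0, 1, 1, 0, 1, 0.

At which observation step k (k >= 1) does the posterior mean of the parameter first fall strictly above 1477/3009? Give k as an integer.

k = 8

obs 1: x=1 → posterior Beta(13/4, 9/2)
obs 2: x=1 → posterior Beta(17/4, 9/2)
obs 3: x=0 → posterior Beta(17/4, 11/2)
obs 4: x=1 → posterior Beta(21/4, 11/2)
obs 5: x=0 → posterior Beta(21/4, 13/2)
obs 6: x=1 → posterior Beta(25/4, 13/2)
obs 7: x=0 → posterior Beta(25/4, 15/2)
obs 8: x=1 → posterior Beta(29/4, 15/2)
obs 9: x=1 → posterior Beta(33/4, 15/2)
obs 10: x=0 → posterior Beta(33/4, 17/2)
obs 11: x=1 → posterior Beta(37/4, 17/2)
obs 12: x=0 → posterior Beta(37/4, 19/2)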